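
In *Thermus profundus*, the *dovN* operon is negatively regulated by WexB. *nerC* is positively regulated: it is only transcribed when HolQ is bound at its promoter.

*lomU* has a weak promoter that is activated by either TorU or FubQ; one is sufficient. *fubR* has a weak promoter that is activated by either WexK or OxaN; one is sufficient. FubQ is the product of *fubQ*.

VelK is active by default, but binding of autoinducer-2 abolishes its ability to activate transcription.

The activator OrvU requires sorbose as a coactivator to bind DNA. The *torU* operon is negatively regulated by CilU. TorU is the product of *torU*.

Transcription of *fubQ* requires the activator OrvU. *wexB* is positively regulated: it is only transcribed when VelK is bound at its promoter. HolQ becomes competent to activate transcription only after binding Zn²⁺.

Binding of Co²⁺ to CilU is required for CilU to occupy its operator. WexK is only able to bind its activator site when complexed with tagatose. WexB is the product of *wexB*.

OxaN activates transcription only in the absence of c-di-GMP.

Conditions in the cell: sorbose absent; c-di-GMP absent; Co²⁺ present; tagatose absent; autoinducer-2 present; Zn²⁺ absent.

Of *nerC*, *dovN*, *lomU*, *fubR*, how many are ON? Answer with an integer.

Zn²⁺ is absent, so HolQ is inactive.
Required activator HolQ is absent, so *nerC* is not transcribed.
→ *nerC* is OFF.
Autoinducer-2 is present, so VelK is inactive.
Required activator VelK is absent, so *wexB* is not transcribed.
So WexB is not produced.
With no repressor bound, *dovN* is transcribed.
→ *dovN* is ON.
Co²⁺ is present, so CilU is active.
With repressor CilU bound, *torU* is not transcribed.
So TorU is not produced.
Sorbose is absent, so OrvU is inactive.
Required activator OrvU is absent, so *fubQ* is not transcribed.
So FubQ is not produced.
No activator is available at the *lomU* promoter, so *lomU* is not transcribed.
→ *lomU* is OFF.
Tagatose is absent, so WexK is inactive.
c-di-GMP is absent, so OxaN is active.
Activator OxaN is present, so *fubR* is transcribed.
→ *fubR* is ON.
2 of the 4 genes are transcribed.

2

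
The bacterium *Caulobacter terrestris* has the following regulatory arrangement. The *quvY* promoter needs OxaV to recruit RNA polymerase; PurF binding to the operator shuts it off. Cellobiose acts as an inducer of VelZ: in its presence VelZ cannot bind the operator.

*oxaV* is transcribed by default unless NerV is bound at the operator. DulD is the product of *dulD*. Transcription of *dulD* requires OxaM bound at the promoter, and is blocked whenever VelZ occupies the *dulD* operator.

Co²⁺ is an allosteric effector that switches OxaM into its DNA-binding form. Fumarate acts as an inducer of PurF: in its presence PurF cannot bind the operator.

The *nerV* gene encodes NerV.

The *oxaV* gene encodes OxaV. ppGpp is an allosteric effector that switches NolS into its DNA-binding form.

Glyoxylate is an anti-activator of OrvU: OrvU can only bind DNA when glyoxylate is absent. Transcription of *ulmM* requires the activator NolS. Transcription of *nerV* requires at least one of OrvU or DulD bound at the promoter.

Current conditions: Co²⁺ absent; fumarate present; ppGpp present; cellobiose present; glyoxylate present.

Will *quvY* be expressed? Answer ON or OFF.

ON

Glyoxylate is present, so OrvU is inactive.
Co²⁺ is absent, so OxaM is inactive.
Cellobiose is present, so VelZ is inactive.
Required activator OxaM is absent, so *dulD* is not transcribed.
So DulD is not produced.
No activator is available at the *nerV* promoter, so *nerV* is not transcribed.
So NerV is not produced.
With no repressor bound, *oxaV* is transcribed.
So OxaV is produced and active.
Fumarate is present, so PurF is inactive.
No repressor is bound and OxaV is active, so *quvY* is transcribed.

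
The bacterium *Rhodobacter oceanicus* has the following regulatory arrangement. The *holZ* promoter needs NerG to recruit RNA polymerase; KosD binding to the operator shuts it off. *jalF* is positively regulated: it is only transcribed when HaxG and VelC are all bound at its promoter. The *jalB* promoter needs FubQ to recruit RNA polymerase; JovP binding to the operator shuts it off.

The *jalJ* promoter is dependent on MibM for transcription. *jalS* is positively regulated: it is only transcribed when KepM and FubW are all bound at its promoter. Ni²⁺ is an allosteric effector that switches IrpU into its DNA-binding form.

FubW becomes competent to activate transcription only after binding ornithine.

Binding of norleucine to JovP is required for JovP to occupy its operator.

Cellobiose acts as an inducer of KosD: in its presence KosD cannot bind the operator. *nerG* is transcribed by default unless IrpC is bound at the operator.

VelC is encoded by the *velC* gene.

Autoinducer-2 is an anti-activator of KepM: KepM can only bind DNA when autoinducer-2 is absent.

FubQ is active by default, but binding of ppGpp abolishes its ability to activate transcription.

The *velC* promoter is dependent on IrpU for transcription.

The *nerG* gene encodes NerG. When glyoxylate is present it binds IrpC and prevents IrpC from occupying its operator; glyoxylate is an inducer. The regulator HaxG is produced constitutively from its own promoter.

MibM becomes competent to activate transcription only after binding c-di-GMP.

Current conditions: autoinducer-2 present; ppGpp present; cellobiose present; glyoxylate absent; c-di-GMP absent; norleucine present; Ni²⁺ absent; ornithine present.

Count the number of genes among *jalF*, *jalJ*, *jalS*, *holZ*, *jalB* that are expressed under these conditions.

0

HaxG is produced constitutively and is active.
Ni²⁺ is absent, so IrpU is inactive.
Required activator IrpU is absent, so *velC* is not transcribed.
So VelC is not produced.
Required activator VelC is absent, so *jalF* is not transcribed.
→ *jalF* is OFF.
c-di-GMP is absent, so MibM is inactive.
Required activator MibM is absent, so *jalJ* is not transcribed.
→ *jalJ* is OFF.
Autoinducer-2 is present, so KepM is inactive.
Ornithine is present, so FubW is active.
Required activator KepM is absent, so *jalS* is not transcribed.
→ *jalS* is OFF.
Cellobiose is present, so KosD is inactive.
Glyoxylate is absent, so IrpC is active.
With repressor IrpC bound, *nerG* is not transcribed.
So NerG is not produced.
Required activator NerG is absent, so *holZ* is not transcribed.
→ *holZ* is OFF.
ppGpp is present, so FubQ is inactive.
Norleucine is present, so JovP is active.
With repressor JovP bound, *jalB* is not transcribed.
→ *jalB* is OFF.
0 of the 5 genes are transcribed.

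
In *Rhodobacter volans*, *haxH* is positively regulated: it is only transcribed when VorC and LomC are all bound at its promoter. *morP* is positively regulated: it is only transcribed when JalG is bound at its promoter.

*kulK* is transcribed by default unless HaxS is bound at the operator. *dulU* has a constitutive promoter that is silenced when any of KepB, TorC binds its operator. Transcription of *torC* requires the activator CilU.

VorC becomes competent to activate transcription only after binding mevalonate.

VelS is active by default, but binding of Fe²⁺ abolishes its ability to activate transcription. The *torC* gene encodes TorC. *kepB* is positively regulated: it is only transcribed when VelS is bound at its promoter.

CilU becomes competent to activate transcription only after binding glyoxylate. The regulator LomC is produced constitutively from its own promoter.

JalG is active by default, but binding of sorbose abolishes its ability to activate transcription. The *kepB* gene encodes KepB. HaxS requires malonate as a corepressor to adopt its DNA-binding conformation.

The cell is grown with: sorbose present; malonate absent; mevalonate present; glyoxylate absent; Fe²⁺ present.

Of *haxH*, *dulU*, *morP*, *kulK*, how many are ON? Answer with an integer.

3

Mevalonate is present, so VorC is active.
LomC is produced constitutively and is active.
No repressor is bound and VorC and LomC are active, so *haxH* is transcribed.
→ *haxH* is ON.
Fe²⁺ is present, so VelS is inactive.
Required activator VelS is absent, so *kepB* is not transcribed.
So KepB is not produced.
Glyoxylate is absent, so CilU is inactive.
Required activator CilU is absent, so *torC* is not transcribed.
So TorC is not produced.
With no repressor bound, *dulU* is transcribed.
→ *dulU* is ON.
Sorbose is present, so JalG is inactive.
Required activator JalG is absent, so *morP* is not transcribed.
→ *morP* is OFF.
Malonate is absent, so HaxS is inactive.
With no repressor bound, *kulK* is transcribed.
→ *kulK* is ON.
3 of the 4 genes are transcribed.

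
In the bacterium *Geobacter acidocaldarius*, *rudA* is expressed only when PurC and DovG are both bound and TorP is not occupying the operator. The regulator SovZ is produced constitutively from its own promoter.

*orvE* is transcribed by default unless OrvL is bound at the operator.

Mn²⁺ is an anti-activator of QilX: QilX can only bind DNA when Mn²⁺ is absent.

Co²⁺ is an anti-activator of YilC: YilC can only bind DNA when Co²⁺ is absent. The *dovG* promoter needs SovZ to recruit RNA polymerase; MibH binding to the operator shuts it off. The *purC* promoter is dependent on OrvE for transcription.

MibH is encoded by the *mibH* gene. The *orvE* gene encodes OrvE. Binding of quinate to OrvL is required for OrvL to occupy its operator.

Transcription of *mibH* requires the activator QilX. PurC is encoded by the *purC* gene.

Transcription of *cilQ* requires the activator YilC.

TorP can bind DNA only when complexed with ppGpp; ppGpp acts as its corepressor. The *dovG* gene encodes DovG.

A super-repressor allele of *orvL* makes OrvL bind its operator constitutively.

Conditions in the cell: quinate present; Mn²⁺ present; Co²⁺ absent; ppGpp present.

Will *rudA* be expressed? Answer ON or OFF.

OFF

ppGpp is present, so TorP is active.
OrvL is constitutively active in this strain.
With repressor OrvL bound, *orvE* is not transcribed.
So OrvE is not produced.
Required activator OrvE is absent, so *purC* is not transcribed.
So PurC is not produced.
SovZ is produced constitutively and is active.
Mn²⁺ is present, so QilX is inactive.
Required activator QilX is absent, so *mibH* is not transcribed.
So MibH is not produced.
No repressor is bound and SovZ is active, so *dovG* is transcribed.
So DovG is produced and active.
With repressor TorP bound, *rudA* is not transcribed.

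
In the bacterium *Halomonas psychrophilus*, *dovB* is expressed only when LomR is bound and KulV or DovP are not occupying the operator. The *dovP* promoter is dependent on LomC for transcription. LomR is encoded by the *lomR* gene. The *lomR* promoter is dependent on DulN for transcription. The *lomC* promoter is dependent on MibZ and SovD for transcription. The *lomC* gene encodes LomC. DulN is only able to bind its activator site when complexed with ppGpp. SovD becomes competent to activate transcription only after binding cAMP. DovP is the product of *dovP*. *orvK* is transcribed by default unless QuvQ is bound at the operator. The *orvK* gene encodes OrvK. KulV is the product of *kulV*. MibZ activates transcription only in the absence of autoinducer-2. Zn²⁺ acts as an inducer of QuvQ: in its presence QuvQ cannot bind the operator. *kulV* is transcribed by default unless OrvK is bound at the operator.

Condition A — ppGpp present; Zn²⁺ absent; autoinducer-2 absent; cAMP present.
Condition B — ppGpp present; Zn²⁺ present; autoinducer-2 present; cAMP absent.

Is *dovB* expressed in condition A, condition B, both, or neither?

Condition A:
ppGpp is present, so DulN is active.
No repressor is bound and DulN is active, so *lomR* is transcribed.
So LomR is produced and active.
Zn²⁺ is absent, so QuvQ is active.
With repressor QuvQ bound, *orvK* is not transcribed.
So OrvK is not produced.
With no repressor bound, *kulV* is transcribed.
So KulV is produced and active.
Autoinducer-2 is absent, so MibZ is active.
cAMP is present, so SovD is active.
No repressor is bound and MibZ and SovD are active, so *lomC* is transcribed.
So LomC is produced and active.
No repressor is bound and LomC is active, so *dovP* is transcribed.
So DovP is produced and active.
With repressor KulV bound, *dovB* is not transcribed.
→ *dovB* is OFF in A.
Condition B:
ppGpp is present, so DulN is active.
No repressor is bound and DulN is active, so *lomR* is transcribed.
So LomR is produced and active.
Zn²⁺ is present, so QuvQ is inactive.
With no repressor bound, *orvK* is transcribed.
So OrvK is produced and active.
With repressor OrvK bound, *kulV* is not transcribed.
So KulV is not produced.
Autoinducer-2 is present, so MibZ is inactive.
cAMP is absent, so SovD is inactive.
Required activator MibZ is absent, so *lomC* is not transcribed.
So LomC is not produced.
Required activator LomC is absent, so *dovP* is not transcribed.
So DovP is not produced.
No repressor is bound and LomR is active, so *dovB* is transcribed.
→ *dovB* is ON in B.

B only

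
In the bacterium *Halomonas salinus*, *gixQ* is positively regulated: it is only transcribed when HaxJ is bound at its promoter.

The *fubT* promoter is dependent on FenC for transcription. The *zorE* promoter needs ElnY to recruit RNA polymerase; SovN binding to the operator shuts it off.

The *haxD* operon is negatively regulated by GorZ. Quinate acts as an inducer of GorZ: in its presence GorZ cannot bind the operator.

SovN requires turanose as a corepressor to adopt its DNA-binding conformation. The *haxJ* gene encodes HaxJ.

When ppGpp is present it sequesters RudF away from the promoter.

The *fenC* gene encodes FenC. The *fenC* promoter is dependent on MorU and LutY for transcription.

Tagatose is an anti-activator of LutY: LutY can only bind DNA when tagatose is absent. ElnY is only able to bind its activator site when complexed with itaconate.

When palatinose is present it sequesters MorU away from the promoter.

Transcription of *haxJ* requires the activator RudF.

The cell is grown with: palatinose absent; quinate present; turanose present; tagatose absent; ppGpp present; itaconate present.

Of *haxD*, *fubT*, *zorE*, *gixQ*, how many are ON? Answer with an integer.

Quinate is present, so GorZ is inactive.
With no repressor bound, *haxD* is transcribed.
→ *haxD* is ON.
Palatinose is absent, so MorU is active.
Tagatose is absent, so LutY is active.
No repressor is bound and MorU and LutY are active, so *fenC* is transcribed.
So FenC is produced and active.
No repressor is bound and FenC is active, so *fubT* is transcribed.
→ *fubT* is ON.
Itaconate is present, so ElnY is active.
Turanose is present, so SovN is active.
With repressor SovN bound, *zorE* is not transcribed.
→ *zorE* is OFF.
ppGpp is present, so RudF is inactive.
Required activator RudF is absent, so *haxJ* is not transcribed.
So HaxJ is not produced.
Required activator HaxJ is absent, so *gixQ* is not transcribed.
→ *gixQ* is OFF.
2 of the 4 genes are transcribed.

2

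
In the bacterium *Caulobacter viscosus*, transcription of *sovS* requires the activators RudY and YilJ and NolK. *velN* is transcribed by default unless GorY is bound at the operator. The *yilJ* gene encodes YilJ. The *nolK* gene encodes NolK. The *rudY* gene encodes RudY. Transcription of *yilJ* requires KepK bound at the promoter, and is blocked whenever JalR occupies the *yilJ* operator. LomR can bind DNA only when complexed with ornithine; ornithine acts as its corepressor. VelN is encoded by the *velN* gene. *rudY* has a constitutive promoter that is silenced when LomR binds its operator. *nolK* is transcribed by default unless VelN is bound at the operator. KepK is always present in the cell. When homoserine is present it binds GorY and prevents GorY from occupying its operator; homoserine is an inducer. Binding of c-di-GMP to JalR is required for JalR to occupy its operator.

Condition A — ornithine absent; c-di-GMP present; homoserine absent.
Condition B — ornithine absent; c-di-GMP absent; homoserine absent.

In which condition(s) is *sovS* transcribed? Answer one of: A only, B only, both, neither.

B only

Condition A:
Ornithine is absent, so LomR is inactive.
With no repressor bound, *rudY* is transcribed.
So RudY is produced and active.
KepK is produced constitutively and is active.
c-di-GMP is present, so JalR is active.
With repressor JalR bound, *yilJ* is not transcribed.
So YilJ is not produced.
Homoserine is absent, so GorY is active.
With repressor GorY bound, *velN* is not transcribed.
So VelN is not produced.
With no repressor bound, *nolK* is transcribed.
So NolK is produced and active.
Required activator YilJ is absent, so *sovS* is not transcribed.
→ *sovS* is OFF in A.
Condition B:
Ornithine is absent, so LomR is inactive.
With no repressor bound, *rudY* is transcribed.
So RudY is produced and active.
KepK is produced constitutively and is active.
c-di-GMP is absent, so JalR is inactive.
No repressor is bound and KepK is active, so *yilJ* is transcribed.
So YilJ is produced and active.
Homoserine is absent, so GorY is active.
With repressor GorY bound, *velN* is not transcribed.
So VelN is not produced.
With no repressor bound, *nolK* is transcribed.
So NolK is produced and active.
No repressor is bound and RudY and YilJ and NolK are active, so *sovS* is transcribed.
→ *sovS* is ON in B.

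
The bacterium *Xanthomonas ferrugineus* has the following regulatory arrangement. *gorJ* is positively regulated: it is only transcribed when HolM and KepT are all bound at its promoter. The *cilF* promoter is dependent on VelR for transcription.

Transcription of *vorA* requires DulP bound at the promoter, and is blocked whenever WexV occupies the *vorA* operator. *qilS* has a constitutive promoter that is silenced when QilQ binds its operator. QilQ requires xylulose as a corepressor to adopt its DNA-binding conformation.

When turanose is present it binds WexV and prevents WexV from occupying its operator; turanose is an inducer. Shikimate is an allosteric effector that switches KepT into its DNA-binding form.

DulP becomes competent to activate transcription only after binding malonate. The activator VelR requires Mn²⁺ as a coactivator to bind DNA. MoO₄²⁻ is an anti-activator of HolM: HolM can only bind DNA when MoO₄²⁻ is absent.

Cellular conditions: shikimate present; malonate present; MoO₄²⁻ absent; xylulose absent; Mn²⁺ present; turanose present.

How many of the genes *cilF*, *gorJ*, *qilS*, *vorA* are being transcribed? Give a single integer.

Mn²⁺ is present, so VelR is active.
No repressor is bound and VelR is active, so *cilF* is transcribed.
→ *cilF* is ON.
MoO₄²⁻ is absent, so HolM is active.
Shikimate is present, so KepT is active.
No repressor is bound and HolM and KepT are active, so *gorJ* is transcribed.
→ *gorJ* is ON.
Xylulose is absent, so QilQ is inactive.
With no repressor bound, *qilS* is transcribed.
→ *qilS* is ON.
Malonate is present, so DulP is active.
Turanose is present, so WexV is inactive.
No repressor is bound and DulP is active, so *vorA* is transcribed.
→ *vorA* is ON.
4 of the 4 genes are transcribed.

4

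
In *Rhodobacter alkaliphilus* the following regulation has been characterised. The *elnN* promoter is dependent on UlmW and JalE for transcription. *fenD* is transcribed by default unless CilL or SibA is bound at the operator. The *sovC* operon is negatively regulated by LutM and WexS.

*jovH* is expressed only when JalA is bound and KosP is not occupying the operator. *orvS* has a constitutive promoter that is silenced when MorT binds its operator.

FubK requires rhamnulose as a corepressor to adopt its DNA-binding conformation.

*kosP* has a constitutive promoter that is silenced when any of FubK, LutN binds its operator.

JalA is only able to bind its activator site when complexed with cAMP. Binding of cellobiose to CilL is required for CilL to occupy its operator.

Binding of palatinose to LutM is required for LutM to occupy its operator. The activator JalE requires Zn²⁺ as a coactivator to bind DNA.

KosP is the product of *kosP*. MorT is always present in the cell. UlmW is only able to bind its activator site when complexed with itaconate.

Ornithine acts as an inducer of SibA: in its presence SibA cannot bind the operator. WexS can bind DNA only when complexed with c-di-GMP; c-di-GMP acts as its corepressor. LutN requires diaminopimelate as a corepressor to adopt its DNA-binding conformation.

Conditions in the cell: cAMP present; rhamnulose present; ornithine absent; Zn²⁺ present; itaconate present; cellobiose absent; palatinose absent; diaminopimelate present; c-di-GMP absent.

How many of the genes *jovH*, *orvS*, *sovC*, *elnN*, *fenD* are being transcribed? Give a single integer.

3

cAMP is present, so JalA is active.
Rhamnulose is present, so FubK is active.
Diaminopimelate is present, so LutN is active.
With repressor FubK bound, *kosP* is not transcribed.
So KosP is not produced.
No repressor is bound and JalA is active, so *jovH* is transcribed.
→ *jovH* is ON.
MorT is produced constitutively and is active.
With repressor MorT bound, *orvS* is not transcribed.
→ *orvS* is OFF.
Palatinose is absent, so LutM is inactive.
c-di-GMP is absent, so WexS is inactive.
With no repressor bound, *sovC* is transcribed.
→ *sovC* is ON.
Itaconate is present, so UlmW is active.
Zn²⁺ is present, so JalE is active.
No repressor is bound and UlmW and JalE are active, so *elnN* is transcribed.
→ *elnN* is ON.
Cellobiose is absent, so CilL is inactive.
Ornithine is absent, so SibA is active.
With repressor SibA bound, *fenD* is not transcribed.
→ *fenD* is OFF.
3 of the 5 genes are transcribed.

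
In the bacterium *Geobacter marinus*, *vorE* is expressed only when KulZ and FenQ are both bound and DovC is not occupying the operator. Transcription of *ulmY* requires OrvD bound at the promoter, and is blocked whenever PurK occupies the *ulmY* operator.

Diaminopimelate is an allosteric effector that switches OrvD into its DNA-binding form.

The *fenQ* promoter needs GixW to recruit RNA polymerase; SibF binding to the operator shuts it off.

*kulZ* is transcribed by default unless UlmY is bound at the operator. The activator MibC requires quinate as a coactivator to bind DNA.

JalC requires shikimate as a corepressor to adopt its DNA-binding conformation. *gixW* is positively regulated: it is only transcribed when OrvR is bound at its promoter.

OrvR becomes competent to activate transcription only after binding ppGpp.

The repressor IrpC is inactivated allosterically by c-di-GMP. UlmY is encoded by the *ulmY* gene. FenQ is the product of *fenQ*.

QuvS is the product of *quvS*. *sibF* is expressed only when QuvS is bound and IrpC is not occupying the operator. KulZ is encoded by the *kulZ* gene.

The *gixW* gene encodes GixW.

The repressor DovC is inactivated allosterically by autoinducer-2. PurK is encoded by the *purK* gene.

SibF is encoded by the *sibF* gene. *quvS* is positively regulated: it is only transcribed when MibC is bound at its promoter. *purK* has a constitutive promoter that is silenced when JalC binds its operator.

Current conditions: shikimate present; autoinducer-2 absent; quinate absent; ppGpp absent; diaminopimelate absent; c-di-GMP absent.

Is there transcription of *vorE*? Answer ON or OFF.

OFF

Autoinducer-2 is absent, so DovC is active.
Shikimate is present, so JalC is active.
With repressor JalC bound, *purK* is not transcribed.
So PurK is not produced.
Diaminopimelate is absent, so OrvD is inactive.
Required activator OrvD is absent, so *ulmY* is not transcribed.
So UlmY is not produced.
With no repressor bound, *kulZ* is transcribed.
So KulZ is produced and active.
c-di-GMP is absent, so IrpC is active.
Quinate is absent, so MibC is inactive.
Required activator MibC is absent, so *quvS* is not transcribed.
So QuvS is not produced.
With repressor IrpC bound, *sibF* is not transcribed.
So SibF is not produced.
ppGpp is absent, so OrvR is inactive.
Required activator OrvR is absent, so *gixW* is not transcribed.
So GixW is not produced.
Required activator GixW is absent, so *fenQ* is not transcribed.
So FenQ is not produced.
With repressor DovC bound, *vorE* is not transcribed.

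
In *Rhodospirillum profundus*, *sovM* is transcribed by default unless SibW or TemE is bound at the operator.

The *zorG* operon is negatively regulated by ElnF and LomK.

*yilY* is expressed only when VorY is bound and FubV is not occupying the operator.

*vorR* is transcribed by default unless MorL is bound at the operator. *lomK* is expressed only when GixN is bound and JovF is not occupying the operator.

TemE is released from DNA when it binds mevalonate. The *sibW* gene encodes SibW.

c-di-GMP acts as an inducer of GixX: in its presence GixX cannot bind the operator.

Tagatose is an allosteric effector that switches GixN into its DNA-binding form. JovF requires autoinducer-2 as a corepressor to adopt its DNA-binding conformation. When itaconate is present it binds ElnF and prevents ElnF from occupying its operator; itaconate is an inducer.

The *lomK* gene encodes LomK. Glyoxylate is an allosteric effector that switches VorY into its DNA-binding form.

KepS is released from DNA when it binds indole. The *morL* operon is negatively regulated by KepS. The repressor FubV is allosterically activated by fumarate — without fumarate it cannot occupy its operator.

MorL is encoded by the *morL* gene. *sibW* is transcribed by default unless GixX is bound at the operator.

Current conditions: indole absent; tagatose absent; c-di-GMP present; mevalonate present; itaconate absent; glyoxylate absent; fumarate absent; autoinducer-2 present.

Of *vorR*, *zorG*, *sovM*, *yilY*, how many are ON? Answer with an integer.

1

Indole is absent, so KepS is active.
With repressor KepS bound, *morL* is not transcribed.
So MorL is not produced.
With no repressor bound, *vorR* is transcribed.
→ *vorR* is ON.
Itaconate is absent, so ElnF is active.
Autoinducer-2 is present, so JovF is active.
Tagatose is absent, so GixN is inactive.
With repressor JovF bound, *lomK* is not transcribed.
So LomK is not produced.
With repressor ElnF bound, *zorG* is not transcribed.
→ *zorG* is OFF.
c-di-GMP is present, so GixX is inactive.
With no repressor bound, *sibW* is transcribed.
So SibW is produced and active.
Mevalonate is present, so TemE is inactive.
With repressor SibW bound, *sovM* is not transcribed.
→ *sovM* is OFF.
Glyoxylate is absent, so VorY is inactive.
Fumarate is absent, so FubV is inactive.
Required activator VorY is absent, so *yilY* is not transcribed.
→ *yilY* is OFF.
1 of the 4 genes is transcribed.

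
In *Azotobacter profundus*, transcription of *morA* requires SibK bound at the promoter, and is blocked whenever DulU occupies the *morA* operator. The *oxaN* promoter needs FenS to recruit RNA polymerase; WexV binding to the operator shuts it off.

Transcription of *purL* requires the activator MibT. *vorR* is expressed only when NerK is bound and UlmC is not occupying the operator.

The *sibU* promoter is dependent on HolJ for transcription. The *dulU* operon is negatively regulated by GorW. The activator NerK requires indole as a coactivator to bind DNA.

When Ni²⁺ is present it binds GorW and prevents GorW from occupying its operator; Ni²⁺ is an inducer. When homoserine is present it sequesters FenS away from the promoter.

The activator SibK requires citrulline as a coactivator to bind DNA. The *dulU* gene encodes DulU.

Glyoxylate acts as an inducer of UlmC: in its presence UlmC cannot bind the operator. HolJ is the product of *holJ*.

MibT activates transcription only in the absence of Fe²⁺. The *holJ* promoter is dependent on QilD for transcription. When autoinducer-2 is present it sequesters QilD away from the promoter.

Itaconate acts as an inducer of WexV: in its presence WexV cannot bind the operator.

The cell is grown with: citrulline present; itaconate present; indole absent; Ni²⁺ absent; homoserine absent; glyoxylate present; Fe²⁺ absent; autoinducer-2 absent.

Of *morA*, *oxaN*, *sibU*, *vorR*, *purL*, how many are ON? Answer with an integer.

Citrulline is present, so SibK is active.
Ni²⁺ is absent, so GorW is active.
With repressor GorW bound, *dulU* is not transcribed.
So DulU is not produced.
No repressor is bound and SibK is active, so *morA* is transcribed.
→ *morA* is ON.
Homoserine is absent, so FenS is active.
Itaconate is present, so WexV is inactive.
No repressor is bound and FenS is active, so *oxaN* is transcribed.
→ *oxaN* is ON.
Autoinducer-2 is absent, so QilD is active.
No repressor is bound and QilD is active, so *holJ* is transcribed.
So HolJ is produced and active.
No repressor is bound and HolJ is active, so *sibU* is transcribed.
→ *sibU* is ON.
Glyoxylate is present, so UlmC is inactive.
Indole is absent, so NerK is inactive.
Required activator NerK is absent, so *vorR* is not transcribed.
→ *vorR* is OFF.
Fe²⁺ is absent, so MibT is active.
No repressor is bound and MibT is active, so *purL* is transcribed.
→ *purL* is ON.
4 of the 5 genes are transcribed.

4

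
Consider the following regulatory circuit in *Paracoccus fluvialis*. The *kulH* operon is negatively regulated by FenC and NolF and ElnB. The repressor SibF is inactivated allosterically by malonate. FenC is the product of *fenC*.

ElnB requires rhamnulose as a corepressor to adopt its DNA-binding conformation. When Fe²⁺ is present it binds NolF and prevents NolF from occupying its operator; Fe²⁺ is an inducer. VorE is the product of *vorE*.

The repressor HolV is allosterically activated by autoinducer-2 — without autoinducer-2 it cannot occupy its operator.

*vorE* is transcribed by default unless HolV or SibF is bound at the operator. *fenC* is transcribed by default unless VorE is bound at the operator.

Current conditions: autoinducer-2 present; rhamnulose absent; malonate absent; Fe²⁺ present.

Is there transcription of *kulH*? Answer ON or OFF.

OFF

Autoinducer-2 is present, so HolV is active.
Malonate is absent, so SibF is active.
With repressor HolV bound, *vorE* is not transcribed.
So VorE is not produced.
With no repressor bound, *fenC* is transcribed.
So FenC is produced and active.
Fe²⁺ is present, so NolF is inactive.
Rhamnulose is absent, so ElnB is inactive.
With repressor FenC bound, *kulH* is not transcribed.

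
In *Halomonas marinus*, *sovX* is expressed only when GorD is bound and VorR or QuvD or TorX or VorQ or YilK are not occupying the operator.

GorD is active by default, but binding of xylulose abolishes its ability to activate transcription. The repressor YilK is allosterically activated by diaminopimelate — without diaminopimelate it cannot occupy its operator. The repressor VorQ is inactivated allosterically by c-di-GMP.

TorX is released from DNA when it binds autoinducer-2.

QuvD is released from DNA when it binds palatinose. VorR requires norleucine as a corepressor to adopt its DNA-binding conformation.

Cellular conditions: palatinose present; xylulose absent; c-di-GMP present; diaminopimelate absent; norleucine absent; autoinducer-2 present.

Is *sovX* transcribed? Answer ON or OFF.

Xylulose is absent, so GorD is active.
Norleucine is absent, so VorR is inactive.
Palatinose is present, so QuvD is inactive.
Autoinducer-2 is present, so TorX is inactive.
c-di-GMP is present, so VorQ is inactive.
Diaminopimelate is absent, so YilK is inactive.
No repressor is bound and GorD is active, so *sovX* is transcribed.

ON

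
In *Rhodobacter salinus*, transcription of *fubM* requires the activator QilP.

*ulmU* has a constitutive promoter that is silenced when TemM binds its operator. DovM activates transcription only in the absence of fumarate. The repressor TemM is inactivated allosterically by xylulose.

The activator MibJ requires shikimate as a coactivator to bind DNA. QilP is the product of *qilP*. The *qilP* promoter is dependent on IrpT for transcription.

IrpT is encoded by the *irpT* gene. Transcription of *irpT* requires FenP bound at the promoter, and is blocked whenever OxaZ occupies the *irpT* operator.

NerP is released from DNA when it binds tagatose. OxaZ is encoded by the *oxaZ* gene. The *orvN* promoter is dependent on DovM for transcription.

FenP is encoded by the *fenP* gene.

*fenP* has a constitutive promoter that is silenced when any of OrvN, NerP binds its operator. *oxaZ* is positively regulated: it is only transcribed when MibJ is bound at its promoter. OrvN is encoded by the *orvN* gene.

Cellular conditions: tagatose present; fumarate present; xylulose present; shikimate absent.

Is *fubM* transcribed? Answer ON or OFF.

ON

Fumarate is present, so DovM is inactive.
Required activator DovM is absent, so *orvN* is not transcribed.
So OrvN is not produced.
Tagatose is present, so NerP is inactive.
With no repressor bound, *fenP* is transcribed.
So FenP is produced and active.
Shikimate is absent, so MibJ is inactive.
Required activator MibJ is absent, so *oxaZ* is not transcribed.
So OxaZ is not produced.
No repressor is bound and FenP is active, so *irpT* is transcribed.
So IrpT is produced and active.
No repressor is bound and IrpT is active, so *qilP* is transcribed.
So QilP is produced and active.
No repressor is bound and QilP is active, so *fubM* is transcribed.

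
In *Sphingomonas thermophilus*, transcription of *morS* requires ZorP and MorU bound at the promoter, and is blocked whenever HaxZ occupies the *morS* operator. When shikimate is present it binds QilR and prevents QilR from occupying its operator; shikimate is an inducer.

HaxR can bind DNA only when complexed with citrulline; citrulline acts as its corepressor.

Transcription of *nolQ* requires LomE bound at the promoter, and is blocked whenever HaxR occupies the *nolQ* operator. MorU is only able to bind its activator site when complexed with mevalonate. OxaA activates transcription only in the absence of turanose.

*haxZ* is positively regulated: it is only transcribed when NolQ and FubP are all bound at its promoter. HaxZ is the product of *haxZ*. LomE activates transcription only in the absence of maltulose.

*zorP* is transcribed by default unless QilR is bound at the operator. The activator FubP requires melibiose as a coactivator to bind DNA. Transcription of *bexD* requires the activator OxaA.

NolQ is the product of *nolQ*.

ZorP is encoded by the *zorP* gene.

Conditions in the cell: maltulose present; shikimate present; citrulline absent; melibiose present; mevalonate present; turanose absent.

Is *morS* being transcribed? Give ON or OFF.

Shikimate is present, so QilR is inactive.
With no repressor bound, *zorP* is transcribed.
So ZorP is produced and active.
Maltulose is present, so LomE is inactive.
Citrulline is absent, so HaxR is inactive.
Required activator LomE is absent, so *nolQ* is not transcribed.
So NolQ is not produced.
Melibiose is present, so FubP is active.
Required activator NolQ is absent, so *haxZ* is not transcribed.
So HaxZ is not produced.
Mevalonate is present, so MorU is active.
No repressor is bound and ZorP and MorU are active, so *morS* is transcribed.

ON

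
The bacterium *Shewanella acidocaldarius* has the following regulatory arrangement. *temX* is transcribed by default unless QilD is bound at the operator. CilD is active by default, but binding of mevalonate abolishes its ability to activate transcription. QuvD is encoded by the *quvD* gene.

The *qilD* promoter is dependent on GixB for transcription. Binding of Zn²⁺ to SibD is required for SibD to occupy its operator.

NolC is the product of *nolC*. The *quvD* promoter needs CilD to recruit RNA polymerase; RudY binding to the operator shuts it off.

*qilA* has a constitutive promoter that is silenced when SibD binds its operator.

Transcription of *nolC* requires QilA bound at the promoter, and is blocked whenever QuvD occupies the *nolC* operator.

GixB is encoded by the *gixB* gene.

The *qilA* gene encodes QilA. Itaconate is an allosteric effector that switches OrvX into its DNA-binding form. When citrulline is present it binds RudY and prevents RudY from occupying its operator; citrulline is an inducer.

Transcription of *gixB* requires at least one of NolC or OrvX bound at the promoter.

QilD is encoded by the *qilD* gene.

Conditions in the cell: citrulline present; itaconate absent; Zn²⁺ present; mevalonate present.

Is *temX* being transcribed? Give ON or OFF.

Citrulline is present, so RudY is inactive.
Mevalonate is present, so CilD is inactive.
Required activator CilD is absent, so *quvD* is not transcribed.
So QuvD is not produced.
Zn²⁺ is present, so SibD is active.
With repressor SibD bound, *qilA* is not transcribed.
So QilA is not produced.
Required activator QilA is absent, so *nolC* is not transcribed.
So NolC is not produced.
Itaconate is absent, so OrvX is inactive.
No activator is available at the *gixB* promoter, so *gixB* is not transcribed.
So GixB is not produced.
Required activator GixB is absent, so *qilD* is not transcribed.
So QilD is not produced.
With no repressor bound, *temX* is transcribed.

ON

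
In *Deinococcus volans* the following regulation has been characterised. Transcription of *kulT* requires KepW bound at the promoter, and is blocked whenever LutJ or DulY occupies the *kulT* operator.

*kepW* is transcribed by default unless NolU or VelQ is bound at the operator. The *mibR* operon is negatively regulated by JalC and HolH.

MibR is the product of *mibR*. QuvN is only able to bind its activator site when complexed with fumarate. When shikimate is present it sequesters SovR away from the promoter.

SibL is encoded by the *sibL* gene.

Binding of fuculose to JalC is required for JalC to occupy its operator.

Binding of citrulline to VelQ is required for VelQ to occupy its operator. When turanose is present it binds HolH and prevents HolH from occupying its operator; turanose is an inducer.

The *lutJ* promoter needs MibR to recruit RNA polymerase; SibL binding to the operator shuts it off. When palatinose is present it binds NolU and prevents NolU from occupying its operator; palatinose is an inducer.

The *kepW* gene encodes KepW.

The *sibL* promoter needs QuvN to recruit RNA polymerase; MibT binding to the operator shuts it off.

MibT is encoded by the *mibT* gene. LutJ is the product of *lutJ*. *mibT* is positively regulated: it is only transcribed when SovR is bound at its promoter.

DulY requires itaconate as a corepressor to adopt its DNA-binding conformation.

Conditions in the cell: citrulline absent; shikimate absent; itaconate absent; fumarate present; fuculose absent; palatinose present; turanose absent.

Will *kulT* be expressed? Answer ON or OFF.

Fuculose is absent, so JalC is inactive.
Turanose is absent, so HolH is active.
With repressor HolH bound, *mibR* is not transcribed.
So MibR is not produced.
Fumarate is present, so QuvN is active.
Shikimate is absent, so SovR is active.
No repressor is bound and SovR is active, so *mibT* is transcribed.
So MibT is produced and active.
With repressor MibT bound, *sibL* is not transcribed.
So SibL is not produced.
Required activator MibR is absent, so *lutJ* is not transcribed.
So LutJ is not produced.
Palatinose is present, so NolU is inactive.
Citrulline is absent, so VelQ is inactive.
With no repressor bound, *kepW* is transcribed.
So KepW is produced and active.
Itaconate is absent, so DulY is inactive.
No repressor is bound and KepW is active, so *kulT* is transcribed.

ON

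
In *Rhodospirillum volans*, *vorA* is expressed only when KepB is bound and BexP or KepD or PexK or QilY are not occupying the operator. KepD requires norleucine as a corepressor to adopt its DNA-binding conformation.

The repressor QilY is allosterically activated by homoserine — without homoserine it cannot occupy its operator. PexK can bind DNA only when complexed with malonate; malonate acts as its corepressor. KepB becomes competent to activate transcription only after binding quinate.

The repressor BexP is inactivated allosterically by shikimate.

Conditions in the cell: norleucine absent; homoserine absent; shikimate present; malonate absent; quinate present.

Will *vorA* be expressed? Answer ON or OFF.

Quinate is present, so KepB is active.
Shikimate is present, so BexP is inactive.
Norleucine is absent, so KepD is inactive.
Malonate is absent, so PexK is inactive.
Homoserine is absent, so QilY is inactive.
No repressor is bound and KepB is active, so *vorA* is transcribed.

ON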